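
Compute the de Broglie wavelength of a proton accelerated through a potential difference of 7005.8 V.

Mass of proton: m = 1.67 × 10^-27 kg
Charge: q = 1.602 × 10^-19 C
3.42 × 10^-13 m

When a particle is accelerated through voltage V, it gains kinetic energy KE = qV.

The de Broglie wavelength is then λ = h/√(2mqV):

λ = h/√(2mqV)
λ = (6.626 × 10^-34 J·s) / √(2 × 1.67 × 10^-27 kg × 1.602 × 10^-19 C × 7005.8 V)
λ = 3.42 × 10^-13 m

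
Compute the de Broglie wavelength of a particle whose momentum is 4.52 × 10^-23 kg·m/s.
1.47 × 10^-11 m

Using the de Broglie relation λ = h/p:

λ = h/p
λ = (6.626 × 10^-34 J·s) / (4.52 × 10^-23 kg·m/s)
λ = 1.47 × 10^-11 m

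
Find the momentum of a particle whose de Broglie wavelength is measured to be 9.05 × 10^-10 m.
7.32 × 10^-25 kg·m/s

From the de Broglie relation λ = h/p, we solve for p:

p = h/λ
p = (6.626 × 10^-34 J·s) / (9.05 × 10^-10 m)
p = 7.32 × 10^-25 kg·m/s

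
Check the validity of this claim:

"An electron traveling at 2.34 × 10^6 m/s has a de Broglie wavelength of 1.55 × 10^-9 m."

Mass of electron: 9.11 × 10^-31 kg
False

The claim is incorrect.

Using λ = h/(mv):
λ = (6.626 × 10^-34 J·s) / (9.11 × 10^-31 kg × 2.34 × 10^6 m/s)
λ = 3.11 × 10^-10 m

The actual wavelength differs from the claimed 1.55 × 10^-9 m.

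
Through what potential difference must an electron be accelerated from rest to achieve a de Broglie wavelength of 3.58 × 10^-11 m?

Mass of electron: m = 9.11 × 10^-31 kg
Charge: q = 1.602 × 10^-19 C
1.17 × 10^3 V

From λ = h/√(2mqV), we solve for V:

λ² = h²/(2mqV)
V = h²/(2mqλ²)
V = (6.626 × 10^-34 J·s)² / (2 × 9.11 × 10^-31 kg × 1.602 × 10^-19 C × (3.58 × 10^-11 m)²)
V = 1.17 × 10^3 V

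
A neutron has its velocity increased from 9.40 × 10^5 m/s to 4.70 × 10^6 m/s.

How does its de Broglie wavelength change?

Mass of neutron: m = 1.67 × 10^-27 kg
The wavelength decreases by a factor of 5.

Using λ = h/(mv):

Initial wavelength: λ₁ = h/(mv₁) = 4.22 × 10^-13 m
Final wavelength: λ₂ = h/(mv₂) = 8.44 × 10^-14 m

Since λ ∝ 1/v, when velocity increases by a factor of 5, the wavelength decreases by a factor of 5.

λ₂/λ₁ = v₁/v₂ = 1/5

The wavelength decreases by a factor of 5.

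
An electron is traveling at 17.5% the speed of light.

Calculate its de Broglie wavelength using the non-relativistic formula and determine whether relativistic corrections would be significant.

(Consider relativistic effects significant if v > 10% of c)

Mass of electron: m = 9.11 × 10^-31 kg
Yes, relativistic corrections are needed.

Using the non-relativistic de Broglie formula λ = h/(mv):

v = 17.5% × c = 5.246 × 10^7 m/s

λ = h/(mv)
λ = (6.626 × 10^-34 J·s) / (9.11 × 10^-31 kg × 5.246 × 10^7 m/s)
λ = 1.39 × 10^-11 m

Since v = 17.5% of c > 10% of c, relativistic corrections ARE significant and the actual wavelength would differ from this non-relativistic estimate.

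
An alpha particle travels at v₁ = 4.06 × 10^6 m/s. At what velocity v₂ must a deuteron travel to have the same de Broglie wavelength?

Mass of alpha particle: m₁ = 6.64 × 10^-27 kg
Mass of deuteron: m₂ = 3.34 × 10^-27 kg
v₂ = 8.07 × 10^6 m/s

For equal de Broglie wavelengths: λ₁ = λ₂

h/(m₁v₁) = h/(m₂v₂)
m₁v₁ = m₂v₂
v₂ = v₁ · (m₁/m₂)

v₂ = 4.06 × 10^6 m/s × (6.64 × 10^-27 kg / 3.34 × 10^-27 kg)
v₂ = 8.07 × 10^6 m/s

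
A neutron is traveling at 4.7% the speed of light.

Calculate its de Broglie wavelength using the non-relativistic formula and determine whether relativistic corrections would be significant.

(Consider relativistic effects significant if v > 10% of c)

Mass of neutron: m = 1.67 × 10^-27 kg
No, relativistic corrections are not needed.

Using the non-relativistic de Broglie formula λ = h/(mv):

v = 4.7% × c = 1.409 × 10^7 m/s

λ = h/(mv)
λ = (6.626 × 10^-34 J·s) / (1.67 × 10^-27 kg × 1.409 × 10^7 m/s)
λ = 2.82 × 10^-14 m

Since v = 4.7% of c < 10% of c, relativistic corrections are NOT significant and this non-relativistic result is a good approximation.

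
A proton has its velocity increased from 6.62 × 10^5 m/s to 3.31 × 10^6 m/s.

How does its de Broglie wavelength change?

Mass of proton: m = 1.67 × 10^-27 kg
The wavelength decreases by a factor of 5.

Using λ = h/(mv):

Initial wavelength: λ₁ = h/(mv₁) = 5.99 × 10^-13 m
Final wavelength: λ₂ = h/(mv₂) = 1.20 × 10^-13 m

Since λ ∝ 1/v, when velocity increases by a factor of 5, the wavelength decreases by a factor of 5.

λ₂/λ₁ = v₁/v₂ = 1/5

The wavelength decreases by a factor of 5.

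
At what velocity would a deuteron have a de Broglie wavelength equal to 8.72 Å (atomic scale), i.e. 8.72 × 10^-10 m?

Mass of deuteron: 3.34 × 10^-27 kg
2.28 × 10^2 m/s

From λ = h/(mv), solve for v:

v = h/(mλ)
v = (6.626 × 10^-34 J·s) / (3.34 × 10^-27 kg × 8.72 × 10^-10 m)
v = 2.28 × 10^2 m/s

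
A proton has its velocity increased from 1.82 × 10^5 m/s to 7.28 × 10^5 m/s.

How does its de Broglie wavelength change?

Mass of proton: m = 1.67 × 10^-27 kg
The wavelength decreases by a factor of 4.

Using λ = h/(mv):

Initial wavelength: λ₁ = h/(mv₁) = 2.18 × 10^-12 m
Final wavelength: λ₂ = h/(mv₂) = 5.45 × 10^-13 m

Since λ ∝ 1/v, when velocity increases by a factor of 4, the wavelength decreases by a factor of 4.

λ₂/λ₁ = v₁/v₂ = 1/4

The wavelength decreases by a factor of 4.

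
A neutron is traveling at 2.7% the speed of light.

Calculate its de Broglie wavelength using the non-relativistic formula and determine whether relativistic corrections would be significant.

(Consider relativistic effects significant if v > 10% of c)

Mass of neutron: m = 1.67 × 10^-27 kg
No, relativistic corrections are not needed.

Using the non-relativistic de Broglie formula λ = h/(mv):

v = 2.7% × c = 8.094 × 10^6 m/s

λ = h/(mv)
λ = (6.626 × 10^-34 J·s) / (1.67 × 10^-27 kg × 8.094 × 10^6 m/s)
λ = 4.90 × 10^-14 m

Since v = 2.7% of c < 10% of c, relativistic corrections are NOT significant and this non-relativistic result is a good approximation.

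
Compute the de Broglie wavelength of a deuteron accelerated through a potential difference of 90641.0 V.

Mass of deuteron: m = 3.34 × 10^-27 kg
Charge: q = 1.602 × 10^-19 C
6.73 × 10^-14 m

When a particle is accelerated through voltage V, it gains kinetic energy KE = qV.

The de Broglie wavelength is then λ = h/√(2mqV):

λ = h/√(2mqV)
λ = (6.626 × 10^-34 J·s) / √(2 × 3.34 × 10^-27 kg × 1.602 × 10^-19 C × 90641.0 V)
λ = 6.73 × 10^-14 m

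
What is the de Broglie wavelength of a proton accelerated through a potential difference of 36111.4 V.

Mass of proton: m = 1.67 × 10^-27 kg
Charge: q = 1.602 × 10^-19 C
1.51 × 10^-13 m

When a particle is accelerated through voltage V, it gains kinetic energy KE = qV.

The de Broglie wavelength is then λ = h/√(2mqV):

λ = h/√(2mqV)
λ = (6.626 × 10^-34 J·s) / √(2 × 1.67 × 10^-27 kg × 1.602 × 10^-19 C × 36111.4 V)
λ = 1.51 × 10^-13 m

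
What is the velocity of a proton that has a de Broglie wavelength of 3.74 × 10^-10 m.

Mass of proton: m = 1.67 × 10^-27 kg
1.06 × 10^3 m/s

From the de Broglie relation λ = h/(mv), we solve for v:

v = h/(mλ)
v = (6.626 × 10^-34 J·s) / (1.67 × 10^-27 kg × 3.74 × 10^-10 m)
v = 1.06 × 10^3 m/s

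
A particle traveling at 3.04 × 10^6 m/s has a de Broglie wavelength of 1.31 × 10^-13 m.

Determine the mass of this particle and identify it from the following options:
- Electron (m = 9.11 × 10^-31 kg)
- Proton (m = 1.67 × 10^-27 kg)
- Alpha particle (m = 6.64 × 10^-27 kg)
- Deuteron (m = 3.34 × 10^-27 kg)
The particle is a proton.

From λ = h/(mv), solve for mass:

m = h/(λv)
m = (6.626 × 10^-34 J·s) / (1.31 × 10^-13 m × 3.04 × 10^6 m/s)
m = 1.66 × 10^-27 kg

Comparing with the listed masses, this is closest to a proton.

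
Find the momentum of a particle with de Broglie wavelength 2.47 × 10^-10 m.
2.68 × 10^-24 kg·m/s

From the de Broglie relation λ = h/p, we solve for p:

p = h/λ
p = (6.626 × 10^-34 J·s) / (2.47 × 10^-10 m)
p = 2.68 × 10^-24 kg·m/s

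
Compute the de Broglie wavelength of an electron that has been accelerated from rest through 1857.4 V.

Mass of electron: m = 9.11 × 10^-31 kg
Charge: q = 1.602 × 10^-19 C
2.85 × 10^-11 m

When a particle is accelerated through voltage V, it gains kinetic energy KE = qV.

The de Broglie wavelength is then λ = h/√(2mqV):

λ = h/√(2mqV)
λ = (6.626 × 10^-34 J·s) / √(2 × 9.11 × 10^-31 kg × 1.602 × 10^-19 C × 1857.4 V)
λ = 2.85 × 10^-11 m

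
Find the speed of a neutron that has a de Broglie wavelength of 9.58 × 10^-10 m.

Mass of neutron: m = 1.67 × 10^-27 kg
4.14 × 10^2 m/s

From the de Broglie relation λ = h/(mv), we solve for v:

v = h/(mλ)
v = (6.626 × 10^-34 J·s) / (1.67 × 10^-27 kg × 9.58 × 10^-10 m)
v = 4.14 × 10^2 m/s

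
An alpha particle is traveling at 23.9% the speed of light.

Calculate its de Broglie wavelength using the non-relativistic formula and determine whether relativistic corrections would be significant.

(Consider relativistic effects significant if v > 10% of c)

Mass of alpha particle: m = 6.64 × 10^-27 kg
Yes, relativistic corrections are needed.

Using the non-relativistic de Broglie formula λ = h/(mv):

v = 23.9% × c = 7.165 × 10^7 m/s

λ = h/(mv)
λ = (6.626 × 10^-34 J·s) / (6.64 × 10^-27 kg × 7.165 × 10^7 m/s)
λ = 1.39 × 10^-15 m

Since v = 23.9% of c > 10% of c, relativistic corrections ARE significant and the actual wavelength would differ from this non-relativistic estimate.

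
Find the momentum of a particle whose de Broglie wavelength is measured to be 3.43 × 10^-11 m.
1.93 × 10^-23 kg·m/s

From the de Broglie relation λ = h/p, we solve for p:

p = h/λ
p = (6.626 × 10^-34 J·s) / (3.43 × 10^-11 m)
p = 1.93 × 10^-23 kg·m/s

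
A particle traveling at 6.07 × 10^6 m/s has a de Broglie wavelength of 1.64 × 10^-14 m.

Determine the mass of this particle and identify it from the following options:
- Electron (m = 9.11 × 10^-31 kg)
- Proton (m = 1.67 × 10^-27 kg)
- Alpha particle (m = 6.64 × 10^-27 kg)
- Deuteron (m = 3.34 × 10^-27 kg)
The particle is an alpha particle.

From λ = h/(mv), solve for mass:

m = h/(λv)
m = (6.626 × 10^-34 J·s) / (1.64 × 10^-14 m × 6.07 × 10^6 m/s)
m = 6.66 × 10^-27 kg

Comparing with the listed masses, this is closest to an alpha particle.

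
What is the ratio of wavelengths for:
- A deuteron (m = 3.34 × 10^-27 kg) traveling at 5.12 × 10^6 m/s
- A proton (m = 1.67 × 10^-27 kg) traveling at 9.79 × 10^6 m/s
λ₁/λ₂ = 0.956

Using λ = h/(mv):

λ₁ = h/(m₁v₁) = 3.87 × 10^-14 m
λ₂ = h/(m₂v₂) = 4.05 × 10^-14 m

Ratio λ₁/λ₂ = (m₂v₂)/(m₁v₁)
         = (1.67 × 10^-27 kg × 9.79 × 10^6 m/s) / (3.34 × 10^-27 kg × 5.12 × 10^6 m/s)
         = 0.956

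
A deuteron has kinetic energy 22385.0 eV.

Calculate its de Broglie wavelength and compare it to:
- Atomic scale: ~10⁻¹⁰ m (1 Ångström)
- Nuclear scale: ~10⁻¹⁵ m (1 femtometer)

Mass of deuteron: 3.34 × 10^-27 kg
λ = 1.35 × 10^-13 m, which is between nuclear and atomic scales.

Using λ = h/√(2mKE):

KE = 22385.0 eV = 3.586 × 10^-15 J

λ = h/√(2mKE)
λ = (6.626 × 10^-34 J·s) / √(2 × 3.34 × 10^-27 kg × 3.586 × 10^-15 J)
λ = 1.35 × 10^-13 m

Comparison:
- Atomic scale (10⁻¹⁰ m): λ is 0.0014× this size
- Nuclear scale (10⁻¹⁵ m): λ is 1.4e+02× this size

The wavelength is between nuclear and atomic scales.

This wavelength is appropriate for probing atomic structure but too large for nuclear physics experiments.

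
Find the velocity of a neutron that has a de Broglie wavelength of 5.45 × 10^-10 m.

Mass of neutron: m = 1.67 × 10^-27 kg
7.28 × 10^2 m/s

From the de Broglie relation λ = h/(mv), we solve for v:

v = h/(mλ)
v = (6.626 × 10^-34 J·s) / (1.67 × 10^-27 kg × 5.45 × 10^-10 m)
v = 7.28 × 10^2 m/s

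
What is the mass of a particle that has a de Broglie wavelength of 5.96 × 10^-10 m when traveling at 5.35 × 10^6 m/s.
2.08 × 10^-31 kg

From the de Broglie relation λ = h/(mv), we solve for m:

m = h/(λv)
m = (6.626 × 10^-34 J·s) / (5.96 × 10^-10 m × 5.35 × 10^6 m/s)
m = 2.08 × 10^-31 kg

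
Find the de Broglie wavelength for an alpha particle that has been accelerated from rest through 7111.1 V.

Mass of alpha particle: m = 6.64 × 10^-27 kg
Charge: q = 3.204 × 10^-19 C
1.20 × 10^-13 m

When a particle is accelerated through voltage V, it gains kinetic energy KE = qV.

The de Broglie wavelength is then λ = h/√(2mqV):

λ = h/√(2mqV)
λ = (6.626 × 10^-34 J·s) / √(2 × 6.64 × 10^-27 kg × 3.204 × 10^-19 C × 7111.1 V)
λ = 1.20 × 10^-13 m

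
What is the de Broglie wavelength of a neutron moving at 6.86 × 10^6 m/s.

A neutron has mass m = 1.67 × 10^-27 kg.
5.78 × 10^-14 m

Using the de Broglie relation λ = h/(mv):

λ = h/(mv)
λ = (6.626 × 10^-34 J·s) / (1.67 × 10^-27 kg × 6.86 × 10^6 m/s)
λ = 5.78 × 10^-14 m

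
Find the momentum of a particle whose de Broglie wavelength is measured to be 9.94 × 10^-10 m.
6.67 × 10^-25 kg·m/s

From the de Broglie relation λ = h/p, we solve for p:

p = h/λ
p = (6.626 × 10^-34 J·s) / (9.94 × 10^-10 m)
p = 6.67 × 10^-25 kg·m/s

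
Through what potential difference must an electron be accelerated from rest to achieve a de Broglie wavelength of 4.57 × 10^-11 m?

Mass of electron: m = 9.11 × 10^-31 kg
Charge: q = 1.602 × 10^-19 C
720 V

From λ = h/√(2mqV), we solve for V:

λ² = h²/(2mqV)
V = h²/(2mqλ²)
V = (6.626 × 10^-34 J·s)² / (2 × 9.11 × 10^-31 kg × 1.602 × 10^-19 C × (4.57 × 10^-11 m)²)
V = 720 V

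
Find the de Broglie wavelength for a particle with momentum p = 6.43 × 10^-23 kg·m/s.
1.03 × 10^-11 m

Using the de Broglie relation λ = h/p:

λ = h/p
λ = (6.626 × 10^-34 J·s) / (6.43 × 10^-23 kg·m/s)
λ = 1.03 × 10^-11 m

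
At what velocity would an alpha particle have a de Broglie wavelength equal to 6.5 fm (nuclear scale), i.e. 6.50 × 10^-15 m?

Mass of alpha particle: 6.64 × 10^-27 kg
1.54 × 10^7 m/s

From λ = h/(mv), solve for v:

v = h/(mλ)
v = (6.626 × 10^-34 J·s) / (6.64 × 10^-27 kg × 6.50 × 10^-15 m)
v = 1.54 × 10^7 m/s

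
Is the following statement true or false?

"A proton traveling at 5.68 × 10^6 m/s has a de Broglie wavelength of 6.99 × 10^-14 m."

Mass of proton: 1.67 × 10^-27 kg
True

The claim is correct.

Using λ = h/(mv):
λ = (6.626 × 10^-34 J·s) / (1.67 × 10^-27 kg × 5.68 × 10^6 m/s)
λ = 6.99 × 10^-14 m

This matches the claimed value.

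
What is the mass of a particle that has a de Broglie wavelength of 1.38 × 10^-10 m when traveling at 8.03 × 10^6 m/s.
5.98 × 10^-31 kg

From the de Broglie relation λ = h/(mv), we solve for m:

m = h/(λv)
m = (6.626 × 10^-34 J·s) / (1.38 × 10^-10 m × 8.03 × 10^6 m/s)
m = 5.98 × 10^-31 kg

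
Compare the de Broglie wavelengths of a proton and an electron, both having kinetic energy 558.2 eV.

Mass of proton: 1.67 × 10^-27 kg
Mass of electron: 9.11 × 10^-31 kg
The electron has the longer wavelength.

Using λ = h/√(2mKE):

For proton: λ₁ = h/√(2m₁KE) = 1.21 × 10^-12 m
For electron: λ₂ = h/√(2m₂KE) = 5.19 × 10^-11 m

Since λ ∝ 1/√m at constant kinetic energy, the lighter particle has the longer wavelength.

The electron has the longer de Broglie wavelength.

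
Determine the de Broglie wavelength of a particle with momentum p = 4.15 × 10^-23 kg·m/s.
1.60 × 10^-11 m

Using the de Broglie relation λ = h/p:

λ = h/p
λ = (6.626 × 10^-34 J·s) / (4.15 × 10^-23 kg·m/s)
λ = 1.60 × 10^-11 m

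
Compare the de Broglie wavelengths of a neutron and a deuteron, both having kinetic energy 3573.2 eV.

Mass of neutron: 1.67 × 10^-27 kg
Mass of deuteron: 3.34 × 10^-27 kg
The neutron has the longer wavelength.

Using λ = h/√(2mKE):

For neutron: λ₁ = h/√(2m₁KE) = 4.79 × 10^-13 m
For deuteron: λ₂ = h/√(2m₂KE) = 3.39 × 10^-13 m

Since λ ∝ 1/√m at constant kinetic energy, the lighter particle has the longer wavelength.

The neutron has the longer de Broglie wavelength.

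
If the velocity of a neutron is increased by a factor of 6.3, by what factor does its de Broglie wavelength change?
The wavelength decreases by a factor of 6.3.

From λ = h/(mv), the wavelength is inversely proportional to velocity:

λ ∝ 1/v

If v → 6.3v, then λ → λ/6.3

When velocity is increased by a factor of 6.3, the wavelength decreases by a factor of 6.3.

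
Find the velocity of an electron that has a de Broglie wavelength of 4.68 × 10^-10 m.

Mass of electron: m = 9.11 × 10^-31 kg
1.55 × 10^6 m/s

From the de Broglie relation λ = h/(mv), we solve for v:

v = h/(mλ)
v = (6.626 × 10^-34 J·s) / (9.11 × 10^-31 kg × 4.68 × 10^-10 m)
v = 1.55 × 10^6 m/s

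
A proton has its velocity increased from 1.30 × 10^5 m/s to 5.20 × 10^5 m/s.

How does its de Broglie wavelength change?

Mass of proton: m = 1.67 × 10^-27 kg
The wavelength decreases by a factor of 4.

Using λ = h/(mv):

Initial wavelength: λ₁ = h/(mv₁) = 3.05 × 10^-12 m
Final wavelength: λ₂ = h/(mv₂) = 7.63 × 10^-13 m

Since λ ∝ 1/v, when velocity increases by a factor of 4, the wavelength decreases by a factor of 4.

λ₂/λ₁ = v₁/v₂ = 1/4

The wavelength decreases by a factor of 4.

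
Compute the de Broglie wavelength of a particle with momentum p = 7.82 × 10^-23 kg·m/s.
8.47 × 10^-12 m

Using the de Broglie relation λ = h/p:

λ = h/p
λ = (6.626 × 10^-34 J·s) / (7.82 × 10^-23 kg·m/s)
λ = 8.47 × 10^-12 m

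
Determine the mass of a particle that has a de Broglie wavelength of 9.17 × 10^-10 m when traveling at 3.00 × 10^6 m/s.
2.41 × 10^-31 kg

From the de Broglie relation λ = h/(mv), we solve for m:

m = h/(λv)
m = (6.626 × 10^-34 J·s) / (9.17 × 10^-10 m × 3.00 × 10^6 m/s)
m = 2.41 × 10^-31 kg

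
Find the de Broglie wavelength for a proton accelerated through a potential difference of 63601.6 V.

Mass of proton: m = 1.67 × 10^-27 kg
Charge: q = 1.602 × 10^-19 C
1.14 × 10^-13 m

When a particle is accelerated through voltage V, it gains kinetic energy KE = qV.

The de Broglie wavelength is then λ = h/√(2mqV):

λ = h/√(2mqV)
λ = (6.626 × 10^-34 J·s) / √(2 × 1.67 × 10^-27 kg × 1.602 × 10^-19 C × 63601.6 V)
λ = 1.14 × 10^-13 m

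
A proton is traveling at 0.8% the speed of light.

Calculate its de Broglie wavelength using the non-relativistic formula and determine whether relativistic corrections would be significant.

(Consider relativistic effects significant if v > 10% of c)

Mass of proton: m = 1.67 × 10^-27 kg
No, relativistic corrections are not needed.

Using the non-relativistic de Broglie formula λ = h/(mv):

v = 0.8% × c = 2.398 × 10^6 m/s

λ = h/(mv)
λ = (6.626 × 10^-34 J·s) / (1.67 × 10^-27 kg × 2.398 × 10^6 m/s)
λ = 1.65 × 10^-13 m

Since v = 0.8% of c < 10% of c, relativistic corrections are NOT significant and this non-relativistic result is a good approximation.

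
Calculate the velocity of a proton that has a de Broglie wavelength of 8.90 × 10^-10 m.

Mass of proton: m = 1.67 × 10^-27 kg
4.46 × 10^2 m/s

From the de Broglie relation λ = h/(mv), we solve for v:

v = h/(mλ)
v = (6.626 × 10^-34 J·s) / (1.67 × 10^-27 kg × 8.90 × 10^-10 m)
v = 4.46 × 10^2 m/s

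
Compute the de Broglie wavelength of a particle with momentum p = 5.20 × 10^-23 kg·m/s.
1.27 × 10^-11 m

Using the de Broglie relation λ = h/p:

λ = h/p
λ = (6.626 × 10^-34 J·s) / (5.20 × 10^-23 kg·m/s)
λ = 1.27 × 10^-11 m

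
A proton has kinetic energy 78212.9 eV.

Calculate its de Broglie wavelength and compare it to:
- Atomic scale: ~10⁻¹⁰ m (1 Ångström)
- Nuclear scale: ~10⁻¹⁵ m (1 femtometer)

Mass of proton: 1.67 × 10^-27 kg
λ = 1.02 × 10^-13 m, which is between nuclear and atomic scales.

Using λ = h/√(2mKE):

KE = 78212.9 eV = 1.253 × 10^-14 J

λ = h/√(2mKE)
λ = (6.626 × 10^-34 J·s) / √(2 × 1.67 × 10^-27 kg × 1.253 × 10^-14 J)
λ = 1.02 × 10^-13 m

Comparison:
- Atomic scale (10⁻¹⁰ m): λ is 0.001× this size
- Nuclear scale (10⁻¹⁵ m): λ is 1e+02× this size

The wavelength is between nuclear and atomic scales.

This wavelength is appropriate for probing atomic structure but too large for nuclear physics experiments.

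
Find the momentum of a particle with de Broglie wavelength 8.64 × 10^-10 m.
7.67 × 10^-25 kg·m/s

From the de Broglie relation λ = h/p, we solve for p:

p = h/λ
p = (6.626 × 10^-34 J·s) / (8.64 × 10^-10 m)
p = 7.67 × 10^-25 kg·m/s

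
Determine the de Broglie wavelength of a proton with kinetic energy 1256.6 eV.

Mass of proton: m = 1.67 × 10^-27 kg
8.08 × 10^-13 m

Using λ = h/√(2mKE):

First convert KE to Joules: KE = 1256.6 eV = 2.013 × 10^-16 J

λ = h/√(2mKE)
λ = (6.626 × 10^-34 J·s) / √(2 × 1.67 × 10^-27 kg × 2.013 × 10^-16 J)
λ = 8.08 × 10^-13 m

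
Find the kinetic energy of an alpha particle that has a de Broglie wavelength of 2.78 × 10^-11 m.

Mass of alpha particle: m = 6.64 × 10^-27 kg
4.28 × 10^-20 J (or 0.267 eV)

From λ = h/√(2mKE), we solve for KE:

λ² = h²/(2mKE)
KE = h²/(2mλ²)
KE = (6.626 × 10^-34 J·s)² / (2 × 6.64 × 10^-27 kg × (2.78 × 10^-11 m)²)
KE = 4.28 × 10^-20 J
KE = 0.267 eV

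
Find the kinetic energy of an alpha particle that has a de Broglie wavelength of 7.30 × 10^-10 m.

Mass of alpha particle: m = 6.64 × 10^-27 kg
6.20 × 10^-23 J (or 3.87 × 10^-4 eV)

From λ = h/√(2mKE), we solve for KE:

λ² = h²/(2mKE)
KE = h²/(2mλ²)
KE = (6.626 × 10^-34 J·s)² / (2 × 6.64 × 10^-27 kg × (7.30 × 10^-10 m)²)
KE = 6.20 × 10^-23 J
KE = 3.87 × 10^-4 eV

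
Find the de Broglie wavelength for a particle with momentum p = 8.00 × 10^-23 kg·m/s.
8.28 × 10^-12 m

Using the de Broglie relation λ = h/p:

λ = h/p
λ = (6.626 × 10^-34 J·s) / (8.00 × 10^-23 kg·m/s)
λ = 8.28 × 10^-12 m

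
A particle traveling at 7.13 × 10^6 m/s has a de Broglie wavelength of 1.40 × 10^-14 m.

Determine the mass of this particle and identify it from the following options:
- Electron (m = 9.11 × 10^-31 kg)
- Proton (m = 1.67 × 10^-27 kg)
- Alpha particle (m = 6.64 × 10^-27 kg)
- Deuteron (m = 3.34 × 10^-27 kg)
The particle is an alpha particle.

From λ = h/(mv), solve for mass:

m = h/(λv)
m = (6.626 × 10^-34 J·s) / (1.40 × 10^-14 m × 7.13 × 10^6 m/s)
m = 6.64 × 10^-27 kg

Comparing with the listed masses, this is closest to an alpha particle.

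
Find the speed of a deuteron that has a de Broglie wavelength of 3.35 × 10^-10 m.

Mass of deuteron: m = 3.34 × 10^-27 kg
5.92 × 10^2 m/s

From the de Broglie relation λ = h/(mv), we solve for v:

v = h/(mλ)
v = (6.626 × 10^-34 J·s) / (3.34 × 10^-27 kg × 3.35 × 10^-10 m)
v = 5.92 × 10^2 m/s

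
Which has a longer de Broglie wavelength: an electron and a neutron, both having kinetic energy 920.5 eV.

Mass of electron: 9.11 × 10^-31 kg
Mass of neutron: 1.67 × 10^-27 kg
The electron has the longer wavelength.

Using λ = h/√(2mKE):

For electron: λ₁ = h/√(2m₁KE) = 4.04 × 10^-11 m
For neutron: λ₂ = h/√(2m₂KE) = 9.44 × 10^-13 m

Since λ ∝ 1/√m at constant kinetic energy, the lighter particle has the longer wavelength.

The electron has the longer de Broglie wavelength.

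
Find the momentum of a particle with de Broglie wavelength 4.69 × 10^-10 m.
1.41 × 10^-24 kg·m/s

From the de Broglie relation λ = h/p, we solve for p:

p = h/λ
p = (6.626 × 10^-34 J·s) / (4.69 × 10^-10 m)
p = 1.41 × 10^-24 kg·m/s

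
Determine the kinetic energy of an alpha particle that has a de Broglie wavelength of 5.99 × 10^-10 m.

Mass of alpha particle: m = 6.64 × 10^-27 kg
9.21 × 10^-23 J (or 5.75 × 10^-4 eV)

From λ = h/√(2mKE), we solve for KE:

λ² = h²/(2mKE)
KE = h²/(2mλ²)
KE = (6.626 × 10^-34 J·s)² / (2 × 6.64 × 10^-27 kg × (5.99 × 10^-10 m)²)
KE = 9.21 × 10^-23 J
KE = 5.75 × 10^-4 eV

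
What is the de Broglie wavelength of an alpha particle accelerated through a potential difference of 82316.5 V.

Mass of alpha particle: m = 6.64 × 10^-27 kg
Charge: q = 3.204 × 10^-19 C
3.54 × 10^-14 m

When a particle is accelerated through voltage V, it gains kinetic energy KE = qV.

The de Broglie wavelength is then λ = h/√(2mqV):

λ = h/√(2mqV)
λ = (6.626 × 10^-34 J·s) / √(2 × 6.64 × 10^-27 kg × 3.204 × 10^-19 C × 82316.5 V)
λ = 3.54 × 10^-14 m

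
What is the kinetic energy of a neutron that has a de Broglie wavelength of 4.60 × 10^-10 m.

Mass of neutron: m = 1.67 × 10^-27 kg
6.21 × 10^-22 J (or 3.88 × 10^-3 eV)

From λ = h/√(2mKE), we solve for KE:

λ² = h²/(2mKE)
KE = h²/(2mλ²)
KE = (6.626 × 10^-34 J·s)² / (2 × 1.67 × 10^-27 kg × (4.60 × 10^-10 m)²)
KE = 6.21 × 10^-22 J
KE = 3.88 × 10^-3 eV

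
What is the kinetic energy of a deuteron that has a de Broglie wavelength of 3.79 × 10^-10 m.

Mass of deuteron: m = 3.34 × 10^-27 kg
4.58 × 10^-22 J (or 2.86 × 10^-3 eV)

From λ = h/√(2mKE), we solve for KE:

λ² = h²/(2mKE)
KE = h²/(2mλ²)
KE = (6.626 × 10^-34 J·s)² / (2 × 3.34 × 10^-27 kg × (3.79 × 10^-10 m)²)
KE = 4.58 × 10^-22 J
KE = 2.86 × 10^-3 eV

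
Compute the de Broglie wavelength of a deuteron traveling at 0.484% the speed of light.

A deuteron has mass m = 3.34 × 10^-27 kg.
1.37 × 10^-13 m

Using the de Broglie relation λ = h/(mv):

v = 0.484% × c = 1.451 × 10^6 m/s

λ = h/(mv)
λ = (6.626 × 10^-34 J·s) / (3.34 × 10^-27 kg × 1.451 × 10^6 m/s)
λ = 1.37 × 10^-13 m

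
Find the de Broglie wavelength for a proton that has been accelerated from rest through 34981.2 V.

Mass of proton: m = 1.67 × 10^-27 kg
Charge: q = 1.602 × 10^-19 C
1.53 × 10^-13 m

When a particle is accelerated through voltage V, it gains kinetic energy KE = qV.

The de Broglie wavelength is then λ = h/√(2mqV):

λ = h/√(2mqV)
λ = (6.626 × 10^-34 J·s) / √(2 × 1.67 × 10^-27 kg × 1.602 × 10^-19 C × 34981.2 V)
λ = 1.53 × 10^-13 m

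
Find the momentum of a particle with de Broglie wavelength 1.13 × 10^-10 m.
5.86 × 10^-24 kg·m/s

From the de Broglie relation λ = h/p, we solve for p:

p = h/λ
p = (6.626 × 10^-34 J·s) / (1.13 × 10^-10 m)
p = 5.86 × 10^-24 kg·m/s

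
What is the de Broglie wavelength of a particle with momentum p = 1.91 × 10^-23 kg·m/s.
3.47 × 10^-11 m

Using the de Broglie relation λ = h/p:

λ = h/p
λ = (6.626 × 10^-34 J·s) / (1.91 × 10^-23 kg·m/s)
λ = 3.47 × 10^-11 m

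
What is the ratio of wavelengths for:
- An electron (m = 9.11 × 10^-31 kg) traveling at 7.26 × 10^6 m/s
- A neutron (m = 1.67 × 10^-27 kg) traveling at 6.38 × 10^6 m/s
λ₁/λ₂ = 1.61 × 10^3

Using λ = h/(mv):

λ₁ = h/(m₁v₁) = 1.00 × 10^-10 m
λ₂ = h/(m₂v₂) = 6.22 × 10^-14 m

Ratio λ₁/λ₂ = (m₂v₂)/(m₁v₁)
         = (1.67 × 10^-27 kg × 6.38 × 10^6 m/s) / (9.11 × 10^-31 kg × 7.26 × 10^6 m/s)
         = 1.61 × 10^3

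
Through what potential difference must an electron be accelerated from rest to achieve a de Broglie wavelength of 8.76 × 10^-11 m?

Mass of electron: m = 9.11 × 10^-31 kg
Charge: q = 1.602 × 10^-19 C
196 V

From λ = h/√(2mqV), we solve for V:

λ² = h²/(2mqV)
V = h²/(2mqλ²)
V = (6.626 × 10^-34 J·s)² / (2 × 9.11 × 10^-31 kg × 1.602 × 10^-19 C × (8.76 × 10^-11 m)²)
V = 196 V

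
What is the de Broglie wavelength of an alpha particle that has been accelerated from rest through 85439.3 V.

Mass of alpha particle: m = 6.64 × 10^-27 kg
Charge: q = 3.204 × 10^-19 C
3.48 × 10^-14 m

When a particle is accelerated through voltage V, it gains kinetic energy KE = qV.

The de Broglie wavelength is then λ = h/√(2mqV):

λ = h/√(2mqV)
λ = (6.626 × 10^-34 J·s) / √(2 × 6.64 × 10^-27 kg × 3.204 × 10^-19 C × 85439.3 V)
λ = 3.48 × 10^-14 m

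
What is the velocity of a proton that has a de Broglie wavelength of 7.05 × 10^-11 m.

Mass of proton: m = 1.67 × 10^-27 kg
5.63 × 10^3 m/s

From the de Broglie relation λ = h/(mv), we solve for v:

v = h/(mλ)
v = (6.626 × 10^-34 J·s) / (1.67 × 10^-27 kg × 7.05 × 10^-11 m)
v = 5.63 × 10^3 m/s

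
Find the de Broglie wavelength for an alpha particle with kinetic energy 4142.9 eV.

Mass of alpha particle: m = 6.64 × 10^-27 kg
2.23 × 10^-13 m

Using λ = h/√(2mKE):

First convert KE to Joules: KE = 4142.9 eV = 6.638 × 10^-16 J

λ = h/√(2mKE)
λ = (6.626 × 10^-34 J·s) / √(2 × 6.64 × 10^-27 kg × 6.638 × 10^-16 J)
λ = 2.23 × 10^-13 m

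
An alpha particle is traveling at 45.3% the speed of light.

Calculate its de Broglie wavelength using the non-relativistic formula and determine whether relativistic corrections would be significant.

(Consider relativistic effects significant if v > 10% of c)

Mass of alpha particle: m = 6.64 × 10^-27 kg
Yes, relativistic corrections are needed.

Using the non-relativistic de Broglie formula λ = h/(mv):

v = 45.3% × c = 1.358 × 10^8 m/s

λ = h/(mv)
λ = (6.626 × 10^-34 J·s) / (6.64 × 10^-27 kg × 1.358 × 10^8 m/s)
λ = 7.35 × 10^-16 m

Since v = 45.3% of c > 10% of c, relativistic corrections ARE significant and the actual wavelength would differ from this non-relativistic estimate.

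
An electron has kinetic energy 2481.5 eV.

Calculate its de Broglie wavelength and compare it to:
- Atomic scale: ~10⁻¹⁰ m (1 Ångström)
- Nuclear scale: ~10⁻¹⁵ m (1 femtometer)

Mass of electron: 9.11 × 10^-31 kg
λ = 2.46 × 10^-11 m, which is between nuclear and atomic scales.

Using λ = h/√(2mKE):

KE = 2481.5 eV = 3.976 × 10^-16 J

λ = h/√(2mKE)
λ = (6.626 × 10^-34 J·s) / √(2 × 9.11 × 10^-31 kg × 3.976 × 10^-16 J)
λ = 2.46 × 10^-11 m

Comparison:
- Atomic scale (10⁻¹⁰ m): λ is 0.25× this size
- Nuclear scale (10⁻¹⁵ m): λ is 2.5e+04× this size

The wavelength is between nuclear and atomic scales.

This wavelength is appropriate for probing atomic structure but too large for nuclear physics experiments.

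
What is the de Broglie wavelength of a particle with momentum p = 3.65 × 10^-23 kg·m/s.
1.82 × 10^-11 m

Using the de Broglie relation λ = h/p:

λ = h/p
λ = (6.626 × 10^-34 J·s) / (3.65 × 10^-23 kg·m/s)
λ = 1.82 × 10^-11 m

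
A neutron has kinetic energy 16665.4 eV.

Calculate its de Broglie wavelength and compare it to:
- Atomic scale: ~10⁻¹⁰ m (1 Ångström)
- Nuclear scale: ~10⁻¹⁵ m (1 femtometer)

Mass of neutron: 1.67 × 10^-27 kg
λ = 2.22 × 10^-13 m, which is between nuclear and atomic scales.

Using λ = h/√(2mKE):

KE = 16665.4 eV = 2.670 × 10^-15 J

λ = h/√(2mKE)
λ = (6.626 × 10^-34 J·s) / √(2 × 1.67 × 10^-27 kg × 2.670 × 10^-15 J)
λ = 2.22 × 10^-13 m

Comparison:
- Atomic scale (10⁻¹⁰ m): λ is 0.0022× this size
- Nuclear scale (10⁻¹⁵ m): λ is 2.2e+02× this size

The wavelength is between nuclear and atomic scales.

This wavelength is appropriate for probing atomic structure but too large for nuclear physics experiments.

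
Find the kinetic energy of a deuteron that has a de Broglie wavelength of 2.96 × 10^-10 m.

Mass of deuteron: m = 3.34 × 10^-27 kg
7.50 × 10^-22 J (or 4.68 × 10^-3 eV)

From λ = h/√(2mKE), we solve for KE:

λ² = h²/(2mKE)
KE = h²/(2mλ²)
KE = (6.626 × 10^-34 J·s)² / (2 × 3.34 × 10^-27 kg × (2.96 × 10^-10 m)²)
KE = 7.50 × 10^-22 J
KE = 4.68 × 10^-3 eV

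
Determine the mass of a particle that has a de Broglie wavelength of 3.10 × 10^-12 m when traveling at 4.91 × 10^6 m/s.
4.35 × 10^-29 kg

From the de Broglie relation λ = h/(mv), we solve for m:

m = h/(λv)
m = (6.626 × 10^-34 J·s) / (3.10 × 10^-12 m × 4.91 × 10^6 m/s)
m = 4.35 × 10^-29 kg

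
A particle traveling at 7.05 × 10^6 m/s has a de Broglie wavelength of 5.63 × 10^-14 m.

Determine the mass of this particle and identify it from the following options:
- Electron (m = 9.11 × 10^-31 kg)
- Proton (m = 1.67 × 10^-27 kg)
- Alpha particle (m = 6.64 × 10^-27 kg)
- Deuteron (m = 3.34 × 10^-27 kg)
The particle is a proton.

From λ = h/(mv), solve for mass:

m = h/(λv)
m = (6.626 × 10^-34 J·s) / (5.63 × 10^-14 m × 7.05 × 10^6 m/s)
m = 1.67 × 10^-27 kg

Comparing with the listed masses, this is closest to a proton.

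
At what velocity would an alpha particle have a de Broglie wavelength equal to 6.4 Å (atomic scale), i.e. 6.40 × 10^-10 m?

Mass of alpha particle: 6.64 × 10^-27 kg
1.56 × 10^2 m/s

From λ = h/(mv), solve for v:

v = h/(mλ)
v = (6.626 × 10^-34 J·s) / (6.64 × 10^-27 kg × 6.40 × 10^-10 m)
v = 1.56 × 10^2 m/s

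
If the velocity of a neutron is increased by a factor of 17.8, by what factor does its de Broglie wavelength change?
The wavelength decreases by a factor of 17.8.

From λ = h/(mv), the wavelength is inversely proportional to velocity:

λ ∝ 1/v

If v → 17.8v, then λ → λ/17.8

When velocity is increased by a factor of 17.8, the wavelength decreases by a factor of 17.8.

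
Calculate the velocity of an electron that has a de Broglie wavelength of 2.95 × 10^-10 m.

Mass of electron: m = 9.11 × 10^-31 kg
2.47 × 10^6 m/s

From the de Broglie relation λ = h/(mv), we solve for v:

v = h/(mλ)
v = (6.626 × 10^-34 J·s) / (9.11 × 10^-31 kg × 2.95 × 10^-10 m)
v = 2.47 × 10^6 m/s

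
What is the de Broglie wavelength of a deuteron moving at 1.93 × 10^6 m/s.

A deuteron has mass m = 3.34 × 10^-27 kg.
1.03 × 10^-13 m

Using the de Broglie relation λ = h/(mv):

λ = h/(mv)
λ = (6.626 × 10^-34 J·s) / (3.34 × 10^-27 kg × 1.93 × 10^6 m/s)
λ = 1.03 × 10^-13 m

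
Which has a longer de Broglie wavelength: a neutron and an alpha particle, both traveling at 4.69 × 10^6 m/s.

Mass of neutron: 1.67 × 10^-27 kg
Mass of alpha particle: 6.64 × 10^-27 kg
The neutron has the longer wavelength.

Using λ = h/(mv), since both particles have the same velocity, the wavelength depends only on mass.

For neutron: λ₁ = h/(m₁v) = 8.46 × 10^-14 m
For alpha particle: λ₂ = h/(m₂v) = 2.13 × 10^-14 m

Since λ ∝ 1/m at constant velocity, the lighter particle has the longer wavelength.

The neutron has the longer de Broglie wavelength.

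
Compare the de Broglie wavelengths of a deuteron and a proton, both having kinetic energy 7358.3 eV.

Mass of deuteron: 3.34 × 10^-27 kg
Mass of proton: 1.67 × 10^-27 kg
The proton has the longer wavelength.

Using λ = h/√(2mKE):

For deuteron: λ₁ = h/√(2m₁KE) = 2.36 × 10^-13 m
For proton: λ₂ = h/√(2m₂KE) = 3.34 × 10^-13 m

Since λ ∝ 1/√m at constant kinetic energy, the lighter particle has the longer wavelength.

The proton has the longer de Broglie wavelength.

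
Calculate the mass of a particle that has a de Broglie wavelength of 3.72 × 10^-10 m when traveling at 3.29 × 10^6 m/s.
5.41 × 10^-31 kg

From the de Broglie relation λ = h/(mv), we solve for m:

m = h/(λv)
m = (6.626 × 10^-34 J·s) / (3.72 × 10^-10 m × 3.29 × 10^6 m/s)
m = 5.41 × 10^-31 kg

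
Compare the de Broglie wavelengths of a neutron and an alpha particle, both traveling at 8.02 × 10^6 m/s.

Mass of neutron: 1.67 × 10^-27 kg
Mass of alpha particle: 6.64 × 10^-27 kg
The neutron has the longer wavelength.

Using λ = h/(mv), since both particles have the same velocity, the wavelength depends only on mass.

For neutron: λ₁ = h/(m₁v) = 4.95 × 10^-14 m
For alpha particle: λ₂ = h/(m₂v) = 1.24 × 10^-14 m

Since λ ∝ 1/m at constant velocity, the lighter particle has the longer wavelength.

The neutron has the longer de Broglie wavelength.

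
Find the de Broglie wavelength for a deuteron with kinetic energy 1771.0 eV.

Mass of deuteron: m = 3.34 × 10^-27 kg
4.81 × 10^-13 m

Using λ = h/√(2mKE):

First convert KE to Joules: KE = 1771.0 eV = 2.837 × 10^-16 J

λ = h/√(2mKE)
λ = (6.626 × 10^-34 J·s) / √(2 × 3.34 × 10^-27 kg × 2.837 × 10^-16 J)
λ = 4.81 × 10^-13 m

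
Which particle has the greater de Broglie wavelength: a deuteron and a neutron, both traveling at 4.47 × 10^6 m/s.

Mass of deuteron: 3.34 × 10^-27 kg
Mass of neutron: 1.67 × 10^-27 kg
The neutron has the longer wavelength.

Using λ = h/(mv), since both particles have the same velocity, the wavelength depends only on mass.

For deuteron: λ₁ = h/(m₁v) = 4.44 × 10^-14 m
For neutron: λ₂ = h/(m₂v) = 8.88 × 10^-14 m

Since λ ∝ 1/m at constant velocity, the lighter particle has the longer wavelength.

The neutron has the longer de Broglie wavelength.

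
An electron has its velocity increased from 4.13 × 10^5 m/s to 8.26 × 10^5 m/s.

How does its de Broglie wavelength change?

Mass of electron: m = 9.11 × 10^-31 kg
The wavelength decreases by a factor of 2.

Using λ = h/(mv):

Initial wavelength: λ₁ = h/(mv₁) = 1.76 × 10^-9 m
Final wavelength: λ₂ = h/(mv₂) = 8.81 × 10^-10 m

Since λ ∝ 1/v, when velocity increases by a factor of 2, the wavelength decreases by a factor of 2.

λ₂/λ₁ = v₁/v₂ = 1/2

The wavelength decreases by a factor of 2.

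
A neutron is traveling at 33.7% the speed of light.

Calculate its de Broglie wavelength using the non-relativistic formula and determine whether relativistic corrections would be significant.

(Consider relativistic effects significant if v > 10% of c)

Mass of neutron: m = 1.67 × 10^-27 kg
Yes, relativistic corrections are needed.

Using the non-relativistic de Broglie formula λ = h/(mv):

v = 33.7% × c = 1.010 × 10^8 m/s

λ = h/(mv)
λ = (6.626 × 10^-34 J·s) / (1.67 × 10^-27 kg × 1.010 × 10^8 m/s)
λ = 3.93 × 10^-15 m

Since v = 33.7% of c > 10% of c, relativistic corrections ARE significant and the actual wavelength would differ from this non-relativistic estimate.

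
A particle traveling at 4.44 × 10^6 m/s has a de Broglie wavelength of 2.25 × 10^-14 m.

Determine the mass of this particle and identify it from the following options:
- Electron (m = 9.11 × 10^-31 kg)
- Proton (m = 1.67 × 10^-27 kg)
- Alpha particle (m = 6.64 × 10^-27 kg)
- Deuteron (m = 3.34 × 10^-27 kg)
The particle is an alpha particle.

From λ = h/(mv), solve for mass:

m = h/(λv)
m = (6.626 × 10^-34 J·s) / (2.25 × 10^-14 m × 4.44 × 10^6 m/s)
m = 6.63 × 10^-27 kg

Comparing with the listed masses, this is closest to an alpha particle.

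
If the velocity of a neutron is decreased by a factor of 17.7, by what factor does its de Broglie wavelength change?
The wavelength increases by a factor of 17.7.

From λ = h/(mv), the wavelength is inversely proportional to velocity:

λ ∝ 1/v

If v → v/17.7, then λ → 17.7λ

When velocity is decreased by a factor of 17.7, the wavelength increases by a factor of 17.7.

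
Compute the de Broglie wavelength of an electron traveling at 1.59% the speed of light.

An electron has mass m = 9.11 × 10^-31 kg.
1.53 × 10^-10 m

Using the de Broglie relation λ = h/(mv):

v = 1.59% × c = 4.767 × 10^6 m/s

λ = h/(mv)
λ = (6.626 × 10^-34 J·s) / (9.11 × 10^-31 kg × 4.767 × 10^6 m/s)
λ = 1.53 × 10^-10 m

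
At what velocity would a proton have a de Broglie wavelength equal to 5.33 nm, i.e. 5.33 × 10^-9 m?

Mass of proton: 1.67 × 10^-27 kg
7.44 × 10^1 m/s

From λ = h/(mv), solve for v:

v = h/(mλ)
v = (6.626 × 10^-34 J·s) / (1.67 × 10^-27 kg × 5.33 × 10^-9 m)
v = 7.44 × 10^1 m/s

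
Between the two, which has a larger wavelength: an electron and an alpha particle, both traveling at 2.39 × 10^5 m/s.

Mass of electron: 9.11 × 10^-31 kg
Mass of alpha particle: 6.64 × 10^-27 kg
The electron has the longer wavelength.

Using λ = h/(mv), since both particles have the same velocity, the wavelength depends only on mass.

For electron: λ₁ = h/(m₁v) = 3.04 × 10^-9 m
For alpha particle: λ₂ = h/(m₂v) = 4.18 × 10^-13 m

Since λ ∝ 1/m at constant velocity, the lighter particle has the longer wavelength.

The electron has the longer de Broglie wavelength.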